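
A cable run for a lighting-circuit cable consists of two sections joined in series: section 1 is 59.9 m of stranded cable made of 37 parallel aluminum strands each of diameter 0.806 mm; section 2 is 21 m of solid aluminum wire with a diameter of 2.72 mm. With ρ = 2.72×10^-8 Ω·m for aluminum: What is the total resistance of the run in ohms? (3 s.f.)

0.185 Ω

Section 1: A_strand = π(4.0300e-04)² = 5.102e-07 m²; R₁ = ρL/(N·A_s) = (2.72×10^-8)(59.9)/(37×5.102e-07) = 0.0863 Ω
Section 2: A = π(d/2)² = π(1.3600e-03 m)² = 5.811e-06 m²
R₂ = (2.72×10^-8)(21)/(5.811e-06) = 0.0983 Ω
R = R₁ + R₂ = 0.185 Ω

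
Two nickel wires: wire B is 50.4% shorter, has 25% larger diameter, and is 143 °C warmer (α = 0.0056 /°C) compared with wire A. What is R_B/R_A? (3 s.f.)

R ∝ ρL/d² with ρ ∝ (1+αΔT), so R_B/R_A = (1 − 50.4/100) × (1 + 25/100)⁻² × (1 + 0.0056×143)
= 0.496 × 0.64 × 1.801 = 0.572

0.572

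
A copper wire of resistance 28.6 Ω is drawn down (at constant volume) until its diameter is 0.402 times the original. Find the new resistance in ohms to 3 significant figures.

1100 Ω

Volume constant ⇒ L' = L/r² with r = 0.402. R' = ρL'/A' = ρ(L/r²)/(πr²d₀²/4) = R/r⁴.
R' = 38.29 × 28.6 = 1100 Ω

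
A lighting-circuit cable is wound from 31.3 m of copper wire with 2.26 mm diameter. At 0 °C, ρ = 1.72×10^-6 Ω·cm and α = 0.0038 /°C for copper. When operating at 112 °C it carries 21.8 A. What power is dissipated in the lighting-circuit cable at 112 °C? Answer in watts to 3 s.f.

90.9 W

ρ = 1.72×10^-6 Ω·cm = 1.72×10^-8 Ω·m
A = π(d/2)² = π(1.1300e-03 m)² = 4.011e-06 m²
R₍0₎ = ρL/A = (1.72×10^-8)(31.3)/(4.011e-06) = 0.1342 Ω
R₍112₎ = R₍0₎(1 + αΔT) = 0.1342 × (1 + 0.0038×112) = 0.1913 Ω
P = I²R = (21.8)² × 0.1913 = 90.9 W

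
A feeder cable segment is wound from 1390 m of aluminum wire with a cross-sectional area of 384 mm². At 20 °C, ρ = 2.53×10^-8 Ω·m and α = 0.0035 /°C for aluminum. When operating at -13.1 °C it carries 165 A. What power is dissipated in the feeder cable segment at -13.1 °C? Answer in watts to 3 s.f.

2200 W

A = 384 mm² = 3.840e-04 m²
R₍20₎ = ρL/A = (2.53×10^-8)(1390)/(3.840e-04) = 0.09158 Ω
R₍-13.1₎ = R₍20₎(1 + αΔT) = 0.09158 × (1 + 0.0035×-33.1) = 0.08097 Ω
P = I²R = (165)² × 0.08097 = 2200 W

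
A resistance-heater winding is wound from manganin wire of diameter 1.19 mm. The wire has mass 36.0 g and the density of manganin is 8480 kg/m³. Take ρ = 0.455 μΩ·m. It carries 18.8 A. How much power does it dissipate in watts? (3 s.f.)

552 W

ρ = 0.455 μΩ·m = 4.55×10^-7 Ω·m
A = π(d/2)² = π(5.9500e-04 m)² = 1.1122e-06 m²
L = m/(density·A) = 0.036/(8480×1.1122e-06) = 3.817 m
R = ρL/A = (4.55×10^-7)(3.817)/(1.1122e-06) = 1.562 Ω
P = I²R = (18.8)² × 1.562 = 552 W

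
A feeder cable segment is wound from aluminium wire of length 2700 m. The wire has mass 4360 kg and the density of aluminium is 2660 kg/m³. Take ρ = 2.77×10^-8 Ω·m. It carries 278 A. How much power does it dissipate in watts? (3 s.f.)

A = m/(density·L) = 4360/(2660×2700) = 6.0707e-04 m²
R = ρL/A = (2.77×10^-8)(2700)/(6.0707e-04) = 0.1232 Ω
P = I²R = (278)² × 0.1232 = 9520 W

9520 W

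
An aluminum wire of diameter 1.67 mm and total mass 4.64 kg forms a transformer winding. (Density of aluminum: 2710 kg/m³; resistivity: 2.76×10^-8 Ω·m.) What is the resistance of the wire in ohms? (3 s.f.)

9.85 Ω

A = π(d/2)² = π(8.3500e-04 m)² = 2.1904e-06 m²
L = m/(density·A) = 4.64/(2710×2.1904e-06) = 781.7 m
R = ρL/A = (2.76×10^-8)(781.7)/(2.1904e-06) = 9.85 Ω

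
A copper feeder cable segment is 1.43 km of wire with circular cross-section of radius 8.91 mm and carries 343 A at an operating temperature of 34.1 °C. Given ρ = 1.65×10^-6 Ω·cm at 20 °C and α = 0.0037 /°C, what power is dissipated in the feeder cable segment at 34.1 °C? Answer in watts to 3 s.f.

11700 W

ρ = 1.65×10^-6 Ω·cm = 1.65×10^-8 Ω·m
A = πr² = π(8.9100e-03 m)² = 2.494e-04 m²
R₍20₎ = ρL/A = (1.65×10^-8)(1430)/(2.494e-04) = 0.09461 Ω
R₍34.1₎ = R₍20₎(1 + αΔT) = 0.09461 × (1 + 0.0037×14.1) = 0.09954 Ω
P = I²R = (343)² × 0.09954 = 11700 W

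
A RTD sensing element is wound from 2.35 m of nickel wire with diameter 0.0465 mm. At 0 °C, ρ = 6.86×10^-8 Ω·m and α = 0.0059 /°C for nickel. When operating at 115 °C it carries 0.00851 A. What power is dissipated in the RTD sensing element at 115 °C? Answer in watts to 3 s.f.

0.0115 W

A = π(d/2)² = π(2.3250e-05 m)² = 1.698e-09 m²
R₍0₎ = ρL/A = (6.86×10^-8)(2.35)/(1.698e-09) = 94.93 Ω
R₍115₎ = R₍0₎(1 + αΔT) = 94.93 × (1 + 0.0059×115) = 159.3 Ω
P = I²R = (0.00851)² × 159.3 = 0.0115 W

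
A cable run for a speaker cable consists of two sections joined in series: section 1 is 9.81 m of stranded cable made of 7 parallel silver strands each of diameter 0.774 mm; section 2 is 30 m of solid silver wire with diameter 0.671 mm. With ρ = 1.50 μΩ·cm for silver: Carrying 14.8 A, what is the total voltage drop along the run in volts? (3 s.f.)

ρ = 1.50 μΩ·cm = 1.50×10^-8 Ω·m
Section 1: A_strand = π(3.8700e-04)² = 4.705e-07 m²; R₁ = ρL/(N·A_s) = (1.50×10^-8)(9.81)/(7×4.705e-07) = 0.04468 Ω
Section 2: A = π(d/2)² = π(3.3550e-04 m)² = 3.536e-07 m²
R₂ = (1.50×10^-8)(30)/(3.536e-07) = 1.273 Ω
R = R₁ + R₂ = 1.317 Ω
V = IR = 14.8 × 1.317 = 19.5 V

19.5 V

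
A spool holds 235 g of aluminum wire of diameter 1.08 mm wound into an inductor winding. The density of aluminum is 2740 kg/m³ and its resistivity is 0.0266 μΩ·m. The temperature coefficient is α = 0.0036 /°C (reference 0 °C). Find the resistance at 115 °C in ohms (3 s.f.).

ρ = 0.0266 μΩ·m = 2.66×10^-8 Ω·m
A = π(d/2)² = π(5.4000e-04 m)² = 9.1609e-07 m²
L = m/(density·A) = 0.235/(2740×9.1609e-07) = 93.62 m
R = ρL/A = (2.66×10^-8)(93.62)/(9.1609e-07) = 2.718 Ω
R(115 °C) = 2.718 × (1 + 0.0036×115) = 3.84 Ω

3.84 Ω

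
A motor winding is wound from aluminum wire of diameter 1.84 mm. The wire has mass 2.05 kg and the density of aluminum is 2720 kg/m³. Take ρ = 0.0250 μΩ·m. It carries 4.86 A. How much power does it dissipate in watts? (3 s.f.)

ρ = 0.0250 μΩ·m = 2.50×10^-8 Ω·m
A = π(d/2)² = π(9.2000e-04 m)² = 2.6590e-06 m²
L = m/(density·A) = 2.05/(2720×2.6590e-06) = 283.4 m
R = ρL/A = (2.50×10^-8)(283.4)/(2.6590e-06) = 2.665 Ω
P = I²R = (4.86)² × 2.665 = 62.9 W

62.9 W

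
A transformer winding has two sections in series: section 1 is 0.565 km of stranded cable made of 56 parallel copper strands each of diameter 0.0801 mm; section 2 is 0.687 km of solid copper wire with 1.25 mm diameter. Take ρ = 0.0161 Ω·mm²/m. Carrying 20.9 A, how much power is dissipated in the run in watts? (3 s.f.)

18000 W

ρ = 0.0161 Ω·mm²/m = 1.61×10^-8 Ω·m
Section 1: A_strand = π(4.0050e-05)² = 5.039e-09 m²; R₁ = ρL/(N·A_s) = (1.61×10^-8)(565)/(56×5.039e-09) = 32.24 Ω
Section 2: A = π(d/2)² = π(6.2500e-04 m)² = 1.227e-06 m²
R₂ = (1.61×10^-8)(687)/(1.227e-06) = 9.013 Ω
R = R₁ + R₂ = 41.25 Ω
P = I²R = (20.9)² × 41.25 = 18000 W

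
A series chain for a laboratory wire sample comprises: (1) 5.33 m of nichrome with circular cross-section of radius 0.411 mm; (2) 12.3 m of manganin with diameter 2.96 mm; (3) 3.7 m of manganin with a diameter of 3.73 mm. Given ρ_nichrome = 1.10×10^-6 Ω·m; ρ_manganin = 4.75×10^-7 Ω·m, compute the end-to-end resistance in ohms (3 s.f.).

12.1 Ω

Seg 1: A = πr² = π(4.1100e-04 m)² = 5.307e-07 m²
R_1 = (1.10×10^-6)(5.33)/(5.307e-07) = 11.05 Ω
Seg 2: A = π(d/2)² = π(1.4800e-03 m)² = 6.881e-06 m²
R_2 = (4.75×10^-7)(12.3)/(6.881e-06) = 0.849 Ω
Seg 3: A = π(d/2)² = π(1.8650e-03 m)² = 1.093e-05 m²
R_3 = (4.75×10^-7)(3.7)/(1.093e-05) = 0.1608 Ω
R_total = R_1 + R_2 + R_3 = 12.1 Ω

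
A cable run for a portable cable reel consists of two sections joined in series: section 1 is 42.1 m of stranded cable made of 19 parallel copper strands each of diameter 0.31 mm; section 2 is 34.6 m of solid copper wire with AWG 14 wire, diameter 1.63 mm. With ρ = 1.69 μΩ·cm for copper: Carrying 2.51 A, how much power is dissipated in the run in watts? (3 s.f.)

ρ = 1.69 μΩ·cm = 1.69×10^-8 Ω·m
Section 1: A_strand = π(1.5500e-04)² = 7.548e-08 m²; R₁ = ρL/(N·A_s) = (1.69×10^-8)(42.1)/(19×7.548e-08) = 0.4961 Ω
Section 2: A = π(1.63/2 mm)² = π(8.1500e-04 m)² = 2.087e-06 m²
R₂ = (1.69×10^-8)(34.6)/(2.087e-06) = 0.2802 Ω
R = R₁ + R₂ = 0.7764 Ω
P = I²R = (2.51)² × 0.7764 = 4.89 W

4.89 W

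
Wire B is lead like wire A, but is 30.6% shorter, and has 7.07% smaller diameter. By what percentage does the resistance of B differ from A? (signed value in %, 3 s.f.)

-19.6%

R ∝ L/d², so R_B/R_A = (1 − 30.6/100) × (1 − 7.07/100)⁻²
= 0.694 × 1.158 = 0.8036
(R_B − R_A)/R_A = 0.8036 − 1 = -19.6%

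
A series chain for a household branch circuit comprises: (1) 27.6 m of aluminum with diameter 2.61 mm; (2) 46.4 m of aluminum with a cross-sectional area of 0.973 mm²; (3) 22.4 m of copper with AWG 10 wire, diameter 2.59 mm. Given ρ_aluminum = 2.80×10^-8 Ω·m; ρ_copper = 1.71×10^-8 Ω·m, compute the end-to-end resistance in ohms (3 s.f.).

Seg 1: A = π(d/2)² = π(1.3050e-03 m)² = 5.350e-06 m²
R_1 = (2.80×10^-8)(27.6)/(5.350e-06) = 0.1444 Ω
Seg 2: A = 0.973 mm² = 9.730e-07 m²
R_2 = (2.80×10^-8)(46.4)/(9.730e-07) = 1.335 Ω
Seg 3: A = π(2.59/2 mm)² = π(1.2950e-03 m)² = 5.269e-06 m²
R_3 = (1.71×10^-8)(22.4)/(5.269e-06) = 0.0727 Ω
R_total = R_1 + R_2 + R_3 = 1.55 Ω

1.55 Ω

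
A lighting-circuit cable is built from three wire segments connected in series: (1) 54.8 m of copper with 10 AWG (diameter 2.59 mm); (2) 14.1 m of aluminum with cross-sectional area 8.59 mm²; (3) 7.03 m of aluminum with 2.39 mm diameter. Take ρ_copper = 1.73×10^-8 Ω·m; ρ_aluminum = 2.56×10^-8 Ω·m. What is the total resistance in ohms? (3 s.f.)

0.262 Ω

Seg 1: A = π(2.59/2 mm)² = π(1.2950e-03 m)² = 5.269e-06 m²
R_1 = (1.73×10^-8)(54.8)/(5.269e-06) = 0.1799 Ω
Seg 2: A = 8.59 mm² = 8.590e-06 m²
R_2 = (2.56×10^-8)(14.1)/(8.590e-06) = 0.04202 Ω
Seg 3: A = π(d/2)² = π(1.1950e-03 m)² = 4.486e-06 m²
R_3 = (2.56×10^-8)(7.03)/(4.486e-06) = 0.04012 Ω
R_total = R_1 + R_2 + R_3 = 0.262 Ω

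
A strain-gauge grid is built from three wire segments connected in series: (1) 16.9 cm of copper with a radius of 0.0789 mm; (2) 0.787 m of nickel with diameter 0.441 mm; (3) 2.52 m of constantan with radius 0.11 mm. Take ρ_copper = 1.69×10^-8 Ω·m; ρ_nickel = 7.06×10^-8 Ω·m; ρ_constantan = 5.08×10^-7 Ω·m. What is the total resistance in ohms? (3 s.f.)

34.2 Ω

Seg 1: A = πr² = π(7.8900e-05 m)² = 1.956e-08 m²
R_1 = (1.69×10^-8)(0.169)/(1.956e-08) = 0.146 Ω
Seg 2: A = π(d/2)² = π(2.2050e-04 m)² = 1.527e-07 m²
R_2 = (7.06×10^-8)(0.787)/(1.527e-07) = 0.3638 Ω
Seg 3: A = πr² = π(1.1000e-04 m)² = 3.801e-08 m²
R_3 = (5.08×10^-7)(2.52)/(3.801e-08) = 33.68 Ω
R_total = R_1 + R_2 + R_3 = 34.2 Ω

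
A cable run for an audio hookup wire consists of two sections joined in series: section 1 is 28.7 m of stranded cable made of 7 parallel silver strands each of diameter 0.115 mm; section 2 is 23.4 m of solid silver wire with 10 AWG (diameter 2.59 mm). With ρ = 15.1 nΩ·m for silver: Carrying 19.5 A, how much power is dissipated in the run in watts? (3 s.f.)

ρ = 15.1 nΩ·m = 1.51×10^-8 Ω·m
Section 1: A_strand = π(5.7500e-05)² = 1.039e-08 m²; R₁ = ρL/(N·A_s) = (1.51×10^-8)(28.7)/(7×1.039e-08) = 5.96 Ω
Section 2: A = π(2.59/2 mm)² = π(1.2950e-03 m)² = 5.269e-06 m²
R₂ = (1.51×10^-8)(23.4)/(5.269e-06) = 0.06707 Ω
R = R₁ + R₂ = 6.027 Ω
P = I²R = (19.5)² × 6.027 = 2290 W

2290 W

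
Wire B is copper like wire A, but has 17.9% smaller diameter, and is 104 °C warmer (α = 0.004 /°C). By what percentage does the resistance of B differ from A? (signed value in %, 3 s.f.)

110%

R ∝ ρL/d² with ρ ∝ (1+αΔT), so R_B/R_A = (1 − 17.9/100)⁻² × (1 + 0.004×104)
= 1.484 × 1.416 = 2.101
(R_B − R_A)/R_A = 2.101 − 1 = 110%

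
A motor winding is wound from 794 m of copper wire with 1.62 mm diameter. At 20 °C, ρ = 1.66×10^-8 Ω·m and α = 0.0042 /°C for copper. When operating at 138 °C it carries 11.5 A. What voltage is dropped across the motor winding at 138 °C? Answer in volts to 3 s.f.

A = π(d/2)² = π(8.1000e-04 m)² = 2.061e-06 m²
R₍20₎ = ρL/A = (1.66×10^-8)(794)/(2.061e-06) = 6.395 Ω
R₍138₎ = R₍20₎(1 + αΔT) = 6.395 × (1 + 0.0042×118) = 9.564 Ω
V = IR = 11.5 × 9.564 = 110 V

110 V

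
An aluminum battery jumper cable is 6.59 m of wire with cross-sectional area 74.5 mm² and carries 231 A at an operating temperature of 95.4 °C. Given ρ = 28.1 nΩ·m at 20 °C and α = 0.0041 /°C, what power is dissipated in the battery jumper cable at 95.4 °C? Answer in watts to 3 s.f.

ρ = 28.1 nΩ·m = 2.81×10^-8 Ω·m
A = 74.5 mm² = 7.450e-05 m²
R₍20₎ = ρL/A = (2.81×10^-8)(6.59)/(7.450e-05) = 0.002486 Ω
R₍95.4₎ = R₍20₎(1 + αΔT) = 0.002486 × (1 + 0.0041×75.4) = 0.003254 Ω
P = I²R = (231)² × 0.003254 = 174 W

174 W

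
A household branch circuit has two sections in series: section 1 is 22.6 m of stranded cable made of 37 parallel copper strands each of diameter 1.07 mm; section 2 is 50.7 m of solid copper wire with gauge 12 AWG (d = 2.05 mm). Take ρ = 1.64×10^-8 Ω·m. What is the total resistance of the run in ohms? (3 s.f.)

0.263 Ω

Section 1: A_strand = π(5.3500e-04)² = 8.992e-07 m²; R₁ = ρL/(N·A_s) = (1.64×10^-8)(22.6)/(37×8.992e-07) = 0.01114 Ω
Section 2: A = π(2.05/2 mm)² = π(1.0250e-03 m)² = 3.301e-06 m²
R₂ = (1.64×10^-8)(50.7)/(3.301e-06) = 0.2519 Ω
R = R₁ + R₂ = 0.263 Ω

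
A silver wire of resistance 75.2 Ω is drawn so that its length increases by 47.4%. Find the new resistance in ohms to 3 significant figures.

k = 1 + 47.4/100 = 1.474; volume constant ⇒ A' = A/k, so R' = k²R.
R' = 2.173 × 75.2 = 163 Ω

163 Ω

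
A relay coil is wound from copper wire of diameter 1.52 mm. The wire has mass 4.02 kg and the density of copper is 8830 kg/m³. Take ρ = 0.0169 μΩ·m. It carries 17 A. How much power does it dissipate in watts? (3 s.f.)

675 W

ρ = 0.0169 μΩ·m = 1.69×10^-8 Ω·m
A = π(d/2)² = π(7.6000e-04 m)² = 1.8146e-06 m²
L = m/(density·A) = 4.02/(8830×1.8146e-06) = 250.9 m
R = ρL/A = (1.69×10^-8)(250.9)/(1.8146e-06) = 2.337 Ω
P = I²R = (17)² × 2.337 = 675 W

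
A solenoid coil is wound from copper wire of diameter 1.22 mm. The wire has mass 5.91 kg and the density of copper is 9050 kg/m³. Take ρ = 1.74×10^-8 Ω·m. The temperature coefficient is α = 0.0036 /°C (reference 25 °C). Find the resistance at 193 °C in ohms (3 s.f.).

13.3 Ω

A = π(d/2)² = π(6.1000e-04 m)² = 1.1690e-06 m²
L = m/(density·A) = 5.91/(9050×1.1690e-06) = 558.6 m
R = ρL/A = (1.74×10^-8)(558.6)/(1.1690e-06) = 8.315 Ω
R(193 °C) = 8.315 × (1 + 0.0036×168) = 13.3 Ω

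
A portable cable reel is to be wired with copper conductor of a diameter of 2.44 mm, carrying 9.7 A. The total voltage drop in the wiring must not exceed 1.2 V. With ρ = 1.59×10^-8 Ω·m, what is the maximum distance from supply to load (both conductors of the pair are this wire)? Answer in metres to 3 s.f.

18.2 m

A = π(d/2)² = π(1.2200e-03 m)² = 4.676e-06 m²
L_max = V_max·A/(2·ρI) = (1.2)(4.676e-06)/(2×1.59×10^-8×9.7) = 18.2 m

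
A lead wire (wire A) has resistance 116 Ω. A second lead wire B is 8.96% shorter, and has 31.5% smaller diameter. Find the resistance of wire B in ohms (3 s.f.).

R ∝ L/d², so R_B/R_A = (1 − 8.96/100) × (1 − 31.5/100)⁻²
= 0.9104 × 2.131 = 1.94
R_B = 1.94 × 116 = 225 Ω

225 Ω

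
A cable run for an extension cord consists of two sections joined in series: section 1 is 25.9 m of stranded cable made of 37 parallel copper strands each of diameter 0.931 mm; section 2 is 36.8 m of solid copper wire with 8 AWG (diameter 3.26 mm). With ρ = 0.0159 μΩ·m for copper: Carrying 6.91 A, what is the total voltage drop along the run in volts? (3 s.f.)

ρ = 0.0159 μΩ·m = 1.59×10^-8 Ω·m
Section 1: A_strand = π(4.6550e-04)² = 6.808e-07 m²; R₁ = ρL/(N·A_s) = (1.59×10^-8)(25.9)/(37×6.808e-07) = 0.01635 Ω
Section 2: A = π(3.26/2 mm)² = π(1.6300e-03 m)² = 8.347e-06 m²
R₂ = (1.59×10^-8)(36.8)/(8.347e-06) = 0.0701 Ω
R = R₁ + R₂ = 0.08645 Ω
V = IR = 6.91 × 0.08645 = 0.597 V

0.597 V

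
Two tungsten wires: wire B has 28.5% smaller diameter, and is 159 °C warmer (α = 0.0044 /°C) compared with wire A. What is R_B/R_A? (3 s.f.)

R ∝ ρL/d² with ρ ∝ (1+αΔT), so R_B/R_A = (1 − 28.5/100)⁻² × (1 + 0.0044×159)
= 1.956 × 1.7 = 3.32

3.32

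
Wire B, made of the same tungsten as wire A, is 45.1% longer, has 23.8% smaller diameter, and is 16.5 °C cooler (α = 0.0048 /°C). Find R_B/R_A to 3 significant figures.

2.30

R ∝ ρL/d² with ρ ∝ (1+αΔT), so R_B/R_A = (1 + 45.1/100) × (1 − 23.8/100)⁻² × (1 − 0.0048×16.5)
= 1.451 × 1.722 × 0.9208 = 2.30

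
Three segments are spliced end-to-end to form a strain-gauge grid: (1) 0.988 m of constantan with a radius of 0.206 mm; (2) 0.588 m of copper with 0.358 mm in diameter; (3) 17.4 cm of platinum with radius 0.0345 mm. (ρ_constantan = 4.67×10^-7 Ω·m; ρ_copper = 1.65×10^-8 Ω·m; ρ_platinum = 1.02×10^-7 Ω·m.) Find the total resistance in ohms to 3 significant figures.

Seg 1: A = πr² = π(2.0600e-04 m)² = 1.333e-07 m²
R_1 = (4.67×10^-7)(0.988)/(1.333e-07) = 3.461 Ω
Seg 2: A = π(d/2)² = π(1.7900e-04 m)² = 1.007e-07 m²
R_2 = (1.65×10^-8)(0.588)/(1.007e-07) = 0.09638 Ω
Seg 3: A = πr² = π(3.4500e-05 m)² = 3.739e-09 m²
R_3 = (1.02×10^-7)(0.174)/(3.739e-09) = 4.746 Ω
R_total = R_1 + R_2 + R_3 = 8.30 Ω

8.30 Ω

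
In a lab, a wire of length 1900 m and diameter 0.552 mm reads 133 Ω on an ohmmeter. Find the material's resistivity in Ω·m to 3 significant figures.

A = π(d/2)² = π(2.7600e-04 m)² = 2.393e-07 m²
ρ = RA/L = (133)(2.393e-07)/(1900) = 1.68×10^-8 Ω·m

1.68×10^-8 Ω·m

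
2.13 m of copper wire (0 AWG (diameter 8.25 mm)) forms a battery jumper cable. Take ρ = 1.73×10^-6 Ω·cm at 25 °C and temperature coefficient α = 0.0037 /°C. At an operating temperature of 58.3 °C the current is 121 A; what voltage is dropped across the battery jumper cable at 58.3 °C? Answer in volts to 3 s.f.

ρ = 1.73×10^-6 Ω·cm = 1.73×10^-8 Ω·m
A = π(8.25/2 mm)² = π(4.1250e-03 m)² = 5.346e-05 m²
R₍25₎ = ρL/A = (1.73×10^-8)(2.13)/(5.346e-05) = 6.893×10^-4 Ω
R₍58.3₎ = R₍25₎(1 + αΔT) = 6.893×10^-4 × (1 + 0.0037×33.3) = 7.743×10^-4 Ω
V = IR = 121 × 7.743×10^-4 = 0.0937 V

0.0937 V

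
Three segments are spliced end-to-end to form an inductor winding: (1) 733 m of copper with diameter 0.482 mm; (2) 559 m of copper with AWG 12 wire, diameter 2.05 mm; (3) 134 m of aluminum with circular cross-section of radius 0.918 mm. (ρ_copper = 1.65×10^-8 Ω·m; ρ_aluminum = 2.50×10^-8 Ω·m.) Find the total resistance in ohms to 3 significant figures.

Seg 1: A = π(d/2)² = π(2.4100e-04 m)² = 1.825e-07 m²
R_1 = (1.65×10^-8)(733)/(1.825e-07) = 66.28 Ω
Seg 2: A = π(2.05/2 mm)² = π(1.0250e-03 m)² = 3.301e-06 m²
R_2 = (1.65×10^-8)(559)/(3.301e-06) = 2.794 Ω
Seg 3: A = πr² = π(9.1800e-04 m)² = 2.647e-06 m²
R_3 = (2.50×10^-8)(134)/(2.647e-06) = 1.265 Ω
R_total = R_1 + R_2 + R_3 = 70.3 Ω

70.3 Ω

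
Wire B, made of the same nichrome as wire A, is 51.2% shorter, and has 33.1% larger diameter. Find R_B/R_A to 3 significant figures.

0.275

R ∝ L/d², so R_B/R_A = (1 − 51.2/100) × (1 + 33.1/100)⁻²
= 0.488 × 0.5645 = 0.275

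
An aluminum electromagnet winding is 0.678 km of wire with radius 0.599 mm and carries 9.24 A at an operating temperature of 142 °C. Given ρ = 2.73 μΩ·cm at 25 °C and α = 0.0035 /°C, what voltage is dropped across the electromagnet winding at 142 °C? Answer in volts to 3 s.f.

ρ = 2.73 μΩ·cm = 2.73×10^-8 Ω·m
A = πr² = π(5.9900e-04 m)² = 1.127e-06 m²
R₍25₎ = ρL/A = (2.73×10^-8)(678)/(1.127e-06) = 16.42 Ω
R₍142₎ = R₍25₎(1 + αΔT) = 16.42 × (1 + 0.0035×117) = 23.14 Ω
V = IR = 9.24 × 23.14 = 214 V

214 V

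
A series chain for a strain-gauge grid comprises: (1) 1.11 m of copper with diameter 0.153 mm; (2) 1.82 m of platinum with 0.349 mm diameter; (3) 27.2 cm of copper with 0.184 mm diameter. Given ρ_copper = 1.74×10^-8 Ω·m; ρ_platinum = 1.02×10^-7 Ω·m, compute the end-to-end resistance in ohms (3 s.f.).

3.17 Ω

Seg 1: A = π(d/2)² = π(7.6500e-05 m)² = 1.839e-08 m²
R_1 = (1.74×10^-8)(1.11)/(1.839e-08) = 1.051 Ω
Seg 2: A = π(d/2)² = π(1.7450e-04 m)² = 9.566e-08 m²
R_2 = (1.02×10^-7)(1.82)/(9.566e-08) = 1.941 Ω
Seg 3: A = π(d/2)² = π(9.2000e-05 m)² = 2.659e-08 m²
R_3 = (1.74×10^-8)(0.272)/(2.659e-08) = 0.178 Ω
R_total = R_1 + R_2 + R_3 = 3.17 Ω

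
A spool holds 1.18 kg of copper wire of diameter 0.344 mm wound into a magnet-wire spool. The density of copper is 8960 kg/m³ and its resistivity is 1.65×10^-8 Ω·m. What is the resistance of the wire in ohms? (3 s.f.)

A = π(d/2)² = π(1.7200e-04 m)² = 9.2941e-08 m²
L = m/(density·A) = 1.18/(8960×9.2941e-08) = 1417 m
R = ρL/A = (1.65×10^-8)(1417)/(9.2941e-08) = 252 Ω

252 Ω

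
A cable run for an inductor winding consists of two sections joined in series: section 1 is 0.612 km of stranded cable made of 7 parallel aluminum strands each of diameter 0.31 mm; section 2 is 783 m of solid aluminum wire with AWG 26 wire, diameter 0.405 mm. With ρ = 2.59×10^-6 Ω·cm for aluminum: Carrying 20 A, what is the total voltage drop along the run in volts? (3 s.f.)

3750 V

ρ = 2.59×10^-6 Ω·cm = 2.59×10^-8 Ω·m
Section 1: A_strand = π(1.5500e-04)² = 7.548e-08 m²; R₁ = ρL/(N·A_s) = (2.59×10^-8)(612)/(7×7.548e-08) = 30 Ω
Section 2: A = π(0.405/2 mm)² = π(2.0250e-04 m)² = 1.288e-07 m²
R₂ = (2.59×10^-8)(783)/(1.288e-07) = 157.4 Ω
R = R₁ + R₂ = 187.4 Ω
V = IR = 20 × 187.4 = 3750 V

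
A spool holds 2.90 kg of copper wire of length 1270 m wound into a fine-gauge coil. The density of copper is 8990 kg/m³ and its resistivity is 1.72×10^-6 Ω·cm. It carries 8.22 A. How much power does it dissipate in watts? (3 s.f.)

ρ = 1.72×10^-6 Ω·cm = 1.72×10^-8 Ω·m
A = m/(density·L) = 2.9/(8990×1270) = 2.5400e-07 m²
R = ρL/A = (1.72×10^-8)(1270)/(2.5400e-07) = 86 Ω
P = I²R = (8.22)² × 86 = 5810 W

5810 W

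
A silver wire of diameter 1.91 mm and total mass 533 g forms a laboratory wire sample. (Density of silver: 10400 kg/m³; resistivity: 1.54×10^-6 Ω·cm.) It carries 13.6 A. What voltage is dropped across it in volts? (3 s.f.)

ρ = 1.54×10^-6 Ω·cm = 1.54×10^-8 Ω·m
A = π(d/2)² = π(9.5500e-04 m)² = 2.8652e-06 m²
L = m/(density·A) = 0.533/(10400×2.8652e-06) = 17.89 m
R = ρL/A = (1.54×10^-8)(17.89)/(2.8652e-06) = 0.09614 Ω
V = IR = 13.6 × 0.09614 = 1.31 V

1.31 V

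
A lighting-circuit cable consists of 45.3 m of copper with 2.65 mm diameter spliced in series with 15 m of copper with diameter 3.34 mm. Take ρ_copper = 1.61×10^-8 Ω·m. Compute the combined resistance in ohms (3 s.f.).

0.160 Ω

Segment 1: A = π(d/2)² = π(1.3250e-03 m)² = 5.515e-06 m²
R₁ = ρL/A = (1.61×10^-8)(45.3)/(5.515e-06) = 0.1322 Ω
Segment 2: A = π(d/2)² = π(1.6700e-03 m)² = 8.762e-06 m²
R₂ = (1.61×10^-8)(15)/(8.762e-06) = 0.02756 Ω
R = R₁ + R₂ = 0.160 Ω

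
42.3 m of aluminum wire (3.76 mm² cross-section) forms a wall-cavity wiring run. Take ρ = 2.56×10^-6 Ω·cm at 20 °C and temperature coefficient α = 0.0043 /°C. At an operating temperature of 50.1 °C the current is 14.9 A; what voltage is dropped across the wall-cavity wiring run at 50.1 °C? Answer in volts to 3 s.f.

ρ = 2.56×10^-6 Ω·cm = 2.56×10^-8 Ω·m
A = 3.76 mm² = 3.760e-06 m²
R₍20₎ = ρL/A = (2.56×10^-8)(42.3)/(3.760e-06) = 0.288 Ω
R₍50.1₎ = R₍20₎(1 + αΔT) = 0.288 × (1 + 0.0043×30.1) = 0.3253 Ω
V = IR = 14.9 × 0.3253 = 4.85 V

4.85 V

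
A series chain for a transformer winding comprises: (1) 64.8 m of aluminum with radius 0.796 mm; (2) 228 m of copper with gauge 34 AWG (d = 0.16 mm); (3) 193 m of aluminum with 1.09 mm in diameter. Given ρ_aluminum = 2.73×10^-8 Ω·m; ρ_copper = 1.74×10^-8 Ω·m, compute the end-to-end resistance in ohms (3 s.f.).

204 Ω

Seg 1: A = πr² = π(7.9600e-04 m)² = 1.991e-06 m²
R_1 = (2.73×10^-8)(64.8)/(1.991e-06) = 0.8887 Ω
Seg 2: A = π(0.16/2 mm)² = π(8.0000e-05 m)² = 2.011e-08 m²
R_2 = (1.74×10^-8)(228)/(2.011e-08) = 197.3 Ω
Seg 3: A = π(d/2)² = π(5.4500e-04 m)² = 9.331e-07 m²
R_3 = (2.73×10^-8)(193)/(9.331e-07) = 5.646 Ω
R_total = R_1 + R_2 + R_3 = 204 Ω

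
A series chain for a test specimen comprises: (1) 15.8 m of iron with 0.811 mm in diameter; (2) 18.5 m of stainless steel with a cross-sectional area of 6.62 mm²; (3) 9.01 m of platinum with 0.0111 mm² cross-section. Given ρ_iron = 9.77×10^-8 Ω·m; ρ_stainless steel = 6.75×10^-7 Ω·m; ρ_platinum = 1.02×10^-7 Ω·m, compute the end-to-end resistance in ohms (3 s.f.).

87.7 Ω

Seg 1: A = π(d/2)² = π(4.0550e-04 m)² = 5.166e-07 m²
R_1 = (9.77×10^-8)(15.8)/(5.166e-07) = 2.988 Ω
Seg 2: A = 6.62 mm² = 6.620e-06 m²
R_2 = (6.75×10^-7)(18.5)/(6.620e-06) = 1.886 Ω
Seg 3: A = 0.0111 mm² = 1.110e-08 m²
R_3 = (1.02×10^-7)(9.01)/(1.110e-08) = 82.79 Ω
R_total = R_1 + R_2 + R_3 = 87.7 Ω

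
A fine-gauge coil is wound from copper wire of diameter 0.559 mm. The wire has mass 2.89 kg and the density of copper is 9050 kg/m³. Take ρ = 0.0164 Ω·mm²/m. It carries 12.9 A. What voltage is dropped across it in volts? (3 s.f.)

ρ = 0.0164 Ω·mm²/m = 1.64×10^-8 Ω·m
A = π(d/2)² = π(2.7950e-04 m)² = 2.4542e-07 m²
L = m/(density·A) = 2.89/(9050×2.4542e-07) = 1301 m
R = ρL/A = (1.64×10^-8)(1301)/(2.4542e-07) = 86.95 Ω
V = IR = 12.9 × 86.95 = 1120 V

1120 V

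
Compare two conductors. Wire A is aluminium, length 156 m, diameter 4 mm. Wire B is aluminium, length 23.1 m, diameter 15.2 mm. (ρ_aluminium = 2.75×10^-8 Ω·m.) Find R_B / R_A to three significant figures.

0.0103

R ∝ ρL/d², so R_B/R_A = (L_B/L_A) × (d_A/d_B)²
= (23.1/156) × (4/15.2)² = 0.0103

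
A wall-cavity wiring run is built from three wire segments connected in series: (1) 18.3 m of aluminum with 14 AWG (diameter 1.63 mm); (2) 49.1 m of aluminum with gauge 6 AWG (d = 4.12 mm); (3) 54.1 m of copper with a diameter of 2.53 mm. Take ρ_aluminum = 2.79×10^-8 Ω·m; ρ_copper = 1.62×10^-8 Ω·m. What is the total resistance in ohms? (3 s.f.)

Seg 1: A = π(1.63/2 mm)² = π(8.1500e-04 m)² = 2.087e-06 m²
R_1 = (2.79×10^-8)(18.3)/(2.087e-06) = 0.2447 Ω
Seg 2: A = π(4.12/2 mm)² = π(2.0600e-03 m)² = 1.333e-05 m²
R_2 = (2.79×10^-8)(49.1)/(1.333e-05) = 0.1028 Ω
Seg 3: A = π(d/2)² = π(1.2650e-03 m)² = 5.027e-06 m²
R_3 = (1.62×10^-8)(54.1)/(5.027e-06) = 0.1743 Ω
R_total = R_1 + R_2 + R_3 = 0.522 Ω

0.522 Ω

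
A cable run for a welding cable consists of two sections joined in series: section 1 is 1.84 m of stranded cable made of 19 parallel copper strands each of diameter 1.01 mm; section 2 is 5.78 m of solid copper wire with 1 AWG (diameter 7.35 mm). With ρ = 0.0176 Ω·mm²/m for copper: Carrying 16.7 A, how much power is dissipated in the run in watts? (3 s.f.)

1.26 W

ρ = 0.0176 Ω·mm²/m = 1.76×10^-8 Ω·m
Section 1: A_strand = π(5.0500e-04)² = 8.012e-07 m²; R₁ = ρL/(N·A_s) = (1.76×10^-8)(1.84)/(19×8.012e-07) = 0.002127 Ω
Section 2: A = π(7.35/2 mm)² = π(3.6750e-03 m)² = 4.243e-05 m²
R₂ = (1.76×10^-8)(5.78)/(4.243e-05) = 0.002398 Ω
R = R₁ + R₂ = 0.004525 Ω
P = I²R = (16.7)² × 0.004525 = 1.26 W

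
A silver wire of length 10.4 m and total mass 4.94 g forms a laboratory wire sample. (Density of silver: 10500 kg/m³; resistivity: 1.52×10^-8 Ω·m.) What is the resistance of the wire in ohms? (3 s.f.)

A = m/(density·L) = 0.00494/(10500×10.4) = 4.5238e-08 m²
R = ρL/A = (1.52×10^-8)(10.4)/(4.5238e-08) = 3.49 Ω

3.49 Ω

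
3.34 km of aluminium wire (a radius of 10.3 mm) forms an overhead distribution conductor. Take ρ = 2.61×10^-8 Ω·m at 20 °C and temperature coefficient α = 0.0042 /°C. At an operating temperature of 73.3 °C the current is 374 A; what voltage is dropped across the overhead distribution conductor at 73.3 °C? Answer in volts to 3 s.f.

120 V

A = πr² = π(1.0300e-02 m)² = 3.333e-04 m²
R₍20₎ = ρL/A = (2.61×10^-8)(3340)/(3.333e-04) = 0.2616 Ω
R₍73.3₎ = R₍20₎(1 + αΔT) = 0.2616 × (1 + 0.0042×53.3) = 0.3201 Ω
V = IR = 374 × 0.3201 = 120 V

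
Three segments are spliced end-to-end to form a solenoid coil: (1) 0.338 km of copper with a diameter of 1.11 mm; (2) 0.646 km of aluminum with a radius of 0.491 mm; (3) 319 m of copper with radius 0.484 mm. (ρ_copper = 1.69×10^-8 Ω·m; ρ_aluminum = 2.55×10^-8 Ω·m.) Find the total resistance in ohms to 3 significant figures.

35.0 Ω

Seg 1: A = π(d/2)² = π(5.5500e-04 m)² = 9.677e-07 m²
R_1 = (1.69×10^-8)(338)/(9.677e-07) = 5.903 Ω
Seg 2: A = πr² = π(4.9100e-04 m)² = 7.574e-07 m²
R_2 = (2.55×10^-8)(646)/(7.574e-07) = 21.75 Ω
Seg 3: A = πr² = π(4.8400e-04 m)² = 7.359e-07 m²
R_3 = (1.69×10^-8)(319)/(7.359e-07) = 7.325 Ω
R_total = R_1 + R_2 + R_3 = 35.0 Ω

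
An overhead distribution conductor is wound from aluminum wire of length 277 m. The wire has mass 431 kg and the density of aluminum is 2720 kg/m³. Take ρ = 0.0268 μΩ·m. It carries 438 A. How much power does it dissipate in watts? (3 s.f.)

ρ = 0.0268 μΩ·m = 2.68×10^-8 Ω·m
A = m/(density·L) = 431/(2720×277) = 5.7204e-04 m²
R = ρL/A = (2.68×10^-8)(277)/(5.7204e-04) = 0.01298 Ω
P = I²R = (438)² × 0.01298 = 2490 W

2490 W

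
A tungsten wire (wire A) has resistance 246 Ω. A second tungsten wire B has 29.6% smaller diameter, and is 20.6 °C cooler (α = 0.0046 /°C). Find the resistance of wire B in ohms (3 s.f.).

449 Ω

R ∝ ρL/d² with ρ ∝ (1+αΔT), so R_B/R_A = (1 − 29.6/100)⁻² × (1 − 0.0046×20.6)
= 2.018 × 0.9052 = 1.827
R_B = 1.827 × 246 = 449 Ω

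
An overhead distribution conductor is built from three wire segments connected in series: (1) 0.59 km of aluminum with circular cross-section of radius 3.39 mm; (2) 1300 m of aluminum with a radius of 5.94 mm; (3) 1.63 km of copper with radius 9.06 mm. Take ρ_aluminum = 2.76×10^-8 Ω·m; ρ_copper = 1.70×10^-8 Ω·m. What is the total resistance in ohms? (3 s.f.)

Seg 1: A = πr² = π(3.3900e-03 m)² = 3.610e-05 m²
R_1 = (2.76×10^-8)(590)/(3.610e-05) = 0.451 Ω
Seg 2: A = πr² = π(5.9400e-03 m)² = 1.108e-04 m²
R_2 = (2.76×10^-8)(1300)/(1.108e-04) = 0.3237 Ω
Seg 3: A = πr² = π(9.0600e-03 m)² = 2.579e-04 m²
R_3 = (1.70×10^-8)(1630)/(2.579e-04) = 0.1075 Ω
R_total = R_1 + R_2 + R_3 = 0.882 Ω

0.882 Ω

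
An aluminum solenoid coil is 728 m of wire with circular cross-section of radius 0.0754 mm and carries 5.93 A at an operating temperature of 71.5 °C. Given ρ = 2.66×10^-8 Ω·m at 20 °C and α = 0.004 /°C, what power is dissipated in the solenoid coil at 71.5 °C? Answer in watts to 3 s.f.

46000 W

A = πr² = π(7.5400e-05 m)² = 1.786e-08 m²
R₍20₎ = ρL/A = (2.66×10^-8)(728)/(1.786e-08) = 1084 Ω
R₍71.5₎ = R₍20₎(1 + αΔT) = 1084 × (1 + 0.004×51.5) = 1308 Ω
P = I²R = (5.93)² × 1308 = 46000 W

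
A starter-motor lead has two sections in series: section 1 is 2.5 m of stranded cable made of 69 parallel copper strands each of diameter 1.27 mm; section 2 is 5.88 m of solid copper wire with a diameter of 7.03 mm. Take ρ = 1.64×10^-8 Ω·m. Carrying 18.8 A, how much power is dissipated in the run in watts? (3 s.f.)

1.04 W

Section 1: A_strand = π(6.3500e-04)² = 1.267e-06 m²; R₁ = ρL/(N·A_s) = (1.64×10^-8)(2.5)/(69×1.267e-06) = 4.691×10^-4 Ω
Section 2: A = π(d/2)² = π(3.5150e-03 m)² = 3.882e-05 m²
R₂ = (1.64×10^-8)(5.88)/(3.882e-05) = 0.002484 Ω
R = R₁ + R₂ = 0.002953 Ω
P = I²R = (18.8)² × 0.002953 = 1.04 W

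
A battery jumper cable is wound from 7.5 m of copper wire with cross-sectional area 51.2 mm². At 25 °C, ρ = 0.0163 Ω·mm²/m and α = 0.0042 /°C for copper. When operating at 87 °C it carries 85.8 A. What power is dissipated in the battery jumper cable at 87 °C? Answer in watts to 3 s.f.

22.2 W

ρ = 0.0163 Ω·mm²/m = 1.63×10^-8 Ω·m
A = 51.2 mm² = 5.120e-05 m²
R₍25₎ = ρL/A = (1.63×10^-8)(7.5)/(5.120e-05) = 0.002388 Ω
R₍87₎ = R₍25₎(1 + αΔT) = 0.002388 × (1 + 0.0042×62) = 0.003009 Ω
P = I²R = (85.8)² × 0.003009 = 22.2 W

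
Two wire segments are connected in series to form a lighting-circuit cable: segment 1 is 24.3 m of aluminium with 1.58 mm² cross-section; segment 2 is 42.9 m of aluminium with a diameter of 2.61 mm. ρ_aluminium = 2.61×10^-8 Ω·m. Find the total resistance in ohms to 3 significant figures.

Segment 1: A = 1.58 mm² = 1.580e-06 m²
R₁ = ρL/A = (2.61×10^-8)(24.3)/(1.580e-06) = 0.4014 Ω
Segment 2: A = π(d/2)² = π(1.3050e-03 m)² = 5.350e-06 m²
R₂ = (2.61×10^-8)(42.9)/(5.350e-06) = 0.2093 Ω
R = R₁ + R₂ = 0.611 Ω

0.611 Ω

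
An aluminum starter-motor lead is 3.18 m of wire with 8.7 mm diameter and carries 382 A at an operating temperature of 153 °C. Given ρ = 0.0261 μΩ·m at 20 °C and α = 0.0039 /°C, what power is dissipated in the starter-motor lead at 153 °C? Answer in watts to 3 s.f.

309 W

ρ = 0.0261 μΩ·m = 2.61×10^-8 Ω·m
A = π(d/2)² = π(4.3500e-03 m)² = 5.945e-05 m²
R₍20₎ = ρL/A = (2.61×10^-8)(3.18)/(5.945e-05) = 0.001396 Ω
R₍153₎ = R₍20₎(1 + αΔT) = 0.001396 × (1 + 0.0039×133) = 0.00212 Ω
P = I²R = (382)² × 0.00212 = 309 W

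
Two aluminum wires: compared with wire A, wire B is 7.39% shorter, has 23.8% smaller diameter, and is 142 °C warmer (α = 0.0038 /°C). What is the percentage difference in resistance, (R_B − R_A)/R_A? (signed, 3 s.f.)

146%

R ∝ ρL/d² with ρ ∝ (1+αΔT), so R_B/R_A = (1 − 7.39/100) × (1 − 23.8/100)⁻² × (1 + 0.0038×142)
= 0.9261 × 1.722 × 1.54 = 2.456
(R_B − R_A)/R_A = 2.456 − 1 = 146%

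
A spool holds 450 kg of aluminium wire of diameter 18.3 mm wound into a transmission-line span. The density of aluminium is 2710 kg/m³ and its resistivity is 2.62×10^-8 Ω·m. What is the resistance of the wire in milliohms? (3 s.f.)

62.9 mΩ

A = π(d/2)² = π(9.1500e-03 m)² = 2.6302e-04 m²
L = m/(density·A) = 450/(2710×2.6302e-04) = 631.3 m
R = ρL/A = (2.62×10^-8)(631.3)/(2.6302e-04) = 62.9 mΩ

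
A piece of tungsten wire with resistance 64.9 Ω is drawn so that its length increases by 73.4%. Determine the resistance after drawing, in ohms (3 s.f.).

195 Ω

k = 1 + 73.4/100 = 1.734; volume constant ⇒ A' = A/k, so R' = k²R.
R' = 3.007 × 64.9 = 195 Ω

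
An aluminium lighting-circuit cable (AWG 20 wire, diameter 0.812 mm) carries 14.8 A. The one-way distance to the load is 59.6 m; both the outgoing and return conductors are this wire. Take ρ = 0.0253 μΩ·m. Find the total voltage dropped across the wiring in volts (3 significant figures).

ρ = 0.0253 μΩ·m = 2.53×10^-8 Ω·m
A = π(0.812/2 mm)² = π(4.0600e-04 m)² = 5.178e-07 m²
Total conductor length (both ways) L = 2 × 59.6 = 119.2 m
R = ρL/A = (2.53×10^-8)(119.2)/(5.178e-07) = 5.824 Ω
V = IR = 14.8 × 5.824 = 86.2 V

86.2 V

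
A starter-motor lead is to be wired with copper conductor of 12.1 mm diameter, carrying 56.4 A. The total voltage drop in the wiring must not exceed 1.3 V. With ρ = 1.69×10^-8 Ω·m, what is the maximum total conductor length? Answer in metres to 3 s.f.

157 m

A = π(d/2)² = π(6.0500e-03 m)² = 1.150e-04 m²
L_max = V_max·A/(1·ρI) = (1.3)(1.150e-04)/(1.69×10^-8×56.4) = 157 m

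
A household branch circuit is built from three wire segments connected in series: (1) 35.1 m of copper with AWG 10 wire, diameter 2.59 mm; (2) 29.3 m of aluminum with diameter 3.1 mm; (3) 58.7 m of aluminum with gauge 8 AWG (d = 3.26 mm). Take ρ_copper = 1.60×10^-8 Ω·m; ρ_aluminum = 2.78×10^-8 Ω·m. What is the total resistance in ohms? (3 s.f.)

Seg 1: A = π(2.59/2 mm)² = π(1.2950e-03 m)² = 5.269e-06 m²
R_1 = (1.60×10^-8)(35.1)/(5.269e-06) = 0.1066 Ω
Seg 2: A = π(d/2)² = π(1.5500e-03 m)² = 7.548e-06 m²
R_2 = (2.78×10^-8)(29.3)/(7.548e-06) = 0.1079 Ω
Seg 3: A = π(3.26/2 mm)² = π(1.6300e-03 m)² = 8.347e-06 m²
R_3 = (2.78×10^-8)(58.7)/(8.347e-06) = 0.1955 Ω
R_total = R_1 + R_2 + R_3 = 0.410 Ω

0.410 Ω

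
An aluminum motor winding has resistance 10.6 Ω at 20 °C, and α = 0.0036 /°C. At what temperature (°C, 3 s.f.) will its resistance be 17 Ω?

R = R₀(1 + α(T − T₀)) ⇒ T = T₀ + (R/R₀ − 1)/α
T = 20 + (17/10.6 − 1)/0.0036 = 20 + (0.6038)/0.0036 = 188 °C

188 °C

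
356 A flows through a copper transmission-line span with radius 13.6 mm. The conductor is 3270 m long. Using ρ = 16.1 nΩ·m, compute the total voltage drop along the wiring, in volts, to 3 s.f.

32.3 V

ρ = 16.1 nΩ·m = 1.61×10^-8 Ω·m
A = πr² = π(1.3600e-02 m)² = 5.811e-04 m²
R = ρL/A = (1.61×10^-8)(3270)/(5.811e-04) = 0.0906 Ω
V = IR = 356 × 0.0906 = 32.3 V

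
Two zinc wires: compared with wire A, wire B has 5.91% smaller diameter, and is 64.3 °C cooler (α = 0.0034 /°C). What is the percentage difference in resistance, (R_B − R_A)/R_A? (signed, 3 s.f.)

-11.7%

R ∝ ρL/d² with ρ ∝ (1+αΔT), so R_B/R_A = (1 − 5.91/100)⁻² × (1 − 0.0034×64.3)
= 1.13 × 0.7814 = 0.8826
(R_B − R_A)/R_A = 0.8826 − 1 = -11.7%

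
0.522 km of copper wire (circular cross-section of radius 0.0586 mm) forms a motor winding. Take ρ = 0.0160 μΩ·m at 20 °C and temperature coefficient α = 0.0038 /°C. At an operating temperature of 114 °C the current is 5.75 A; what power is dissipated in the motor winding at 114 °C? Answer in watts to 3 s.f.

34700 W

ρ = 0.0160 μΩ·m = 1.60×10^-8 Ω·m
A = πr² = π(5.8600e-05 m)² = 1.079e-08 m²
R₍20₎ = ρL/A = (1.60×10^-8)(522)/(1.079e-08) = 774.2 Ω
R₍114₎ = R₍20₎(1 + αΔT) = 774.2 × (1 + 0.0038×94) = 1051 Ω
P = I²R = (5.75)² × 1051 = 34700 W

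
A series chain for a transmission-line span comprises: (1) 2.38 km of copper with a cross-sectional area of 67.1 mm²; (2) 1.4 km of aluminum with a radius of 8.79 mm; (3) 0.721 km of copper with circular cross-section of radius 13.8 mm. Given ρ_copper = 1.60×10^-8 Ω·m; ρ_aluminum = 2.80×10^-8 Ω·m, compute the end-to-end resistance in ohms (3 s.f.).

0.748 Ω

Seg 1: A = 67.1 mm² = 6.710e-05 m²
R_1 = (1.60×10^-8)(2380)/(6.710e-05) = 0.5675 Ω
Seg 2: A = πr² = π(8.7900e-03 m)² = 2.427e-04 m²
R_2 = (2.80×10^-8)(1400)/(2.427e-04) = 0.1615 Ω
Seg 3: A = πr² = π(1.3800e-02 m)² = 5.983e-04 m²
R_3 = (1.60×10^-8)(721)/(5.983e-04) = 0.01928 Ω
R_total = R_1 + R_2 + R_3 = 0.748 Ω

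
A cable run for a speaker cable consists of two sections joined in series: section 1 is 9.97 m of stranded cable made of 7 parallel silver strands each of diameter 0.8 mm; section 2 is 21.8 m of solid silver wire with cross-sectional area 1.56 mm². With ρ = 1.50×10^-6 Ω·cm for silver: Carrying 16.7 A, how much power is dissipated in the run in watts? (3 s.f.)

70.3 W

ρ = 1.50×10^-6 Ω·cm = 1.50×10^-8 Ω·m
Section 1: A_strand = π(4.0000e-04)² = 5.027e-07 m²; R₁ = ρL/(N·A_s) = (1.50×10^-8)(9.97)/(7×5.027e-07) = 0.0425 Ω
Section 2: A = 1.56 mm² = 1.560e-06 m²
R₂ = (1.50×10^-8)(21.8)/(1.560e-06) = 0.2096 Ω
R = R₁ + R₂ = 0.2521 Ω
P = I²R = (16.7)² × 0.2521 = 70.3 W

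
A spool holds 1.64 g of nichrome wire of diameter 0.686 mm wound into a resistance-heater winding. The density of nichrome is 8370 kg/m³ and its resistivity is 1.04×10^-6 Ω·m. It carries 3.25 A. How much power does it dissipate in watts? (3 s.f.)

A = π(d/2)² = π(3.4300e-04 m)² = 3.6961e-07 m²
L = m/(density·A) = 0.00164/(8370×3.6961e-07) = 0.5301 m
R = ρL/A = (1.04×10^-6)(0.5301)/(3.6961e-07) = 1.492 Ω
P = I²R = (3.25)² × 1.492 = 15.8 W

15.8 W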